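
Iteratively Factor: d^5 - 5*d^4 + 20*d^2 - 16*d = (d - 1)*(d^4 - 4*d^3 - 4*d^2 + 16*d) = (d - 2)*(d - 1)*(d^3 - 2*d^2 - 8*d) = (d - 2)*(d - 1)*(d + 2)*(d^2 - 4*d) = (d - 4)*(d - 2)*(d - 1)*(d + 2)*(d)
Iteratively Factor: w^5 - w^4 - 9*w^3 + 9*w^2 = (w)*(w^4 - w^3 - 9*w^2 + 9*w) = w*(w - 3)*(w^3 + 2*w^2 - 3*w) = w*(w - 3)*(w - 1)*(w^2 + 3*w) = w*(w - 3)*(w - 1)*(w + 3)*(w)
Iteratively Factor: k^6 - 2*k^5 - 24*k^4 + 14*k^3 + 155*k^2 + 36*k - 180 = (k - 1)*(k^5 - k^4 - 25*k^3 - 11*k^2 + 144*k + 180) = (k - 1)*(k + 2)*(k^4 - 3*k^3 - 19*k^2 + 27*k + 90) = (k - 1)*(k + 2)^2*(k^3 - 5*k^2 - 9*k + 45) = (k - 1)*(k + 2)^2*(k + 3)*(k^2 - 8*k + 15) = (k - 5)*(k - 1)*(k + 2)^2*(k + 3)*(k - 3)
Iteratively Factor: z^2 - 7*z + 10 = (z - 5)*(z - 2)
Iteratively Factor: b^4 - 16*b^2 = (b + 4)*(b^3 - 4*b^2) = b*(b + 4)*(b^2 - 4*b) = b*(b - 4)*(b + 4)*(b)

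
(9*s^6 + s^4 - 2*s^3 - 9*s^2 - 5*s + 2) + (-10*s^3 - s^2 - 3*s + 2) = 9*s^6 + s^4 - 12*s^3 - 10*s^2 - 8*s + 4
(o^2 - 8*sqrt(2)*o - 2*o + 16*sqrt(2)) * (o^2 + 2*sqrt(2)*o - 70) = o^4 - 6*sqrt(2)*o^3 - 2*o^3 - 102*o^2 + 12*sqrt(2)*o^2 + 204*o + 560*sqrt(2)*o - 1120*sqrt(2)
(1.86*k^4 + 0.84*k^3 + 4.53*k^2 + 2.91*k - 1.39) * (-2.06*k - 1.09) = -3.8316*k^5 - 3.7578*k^4 - 10.2474*k^3 - 10.9323*k^2 - 0.3085*k + 1.5151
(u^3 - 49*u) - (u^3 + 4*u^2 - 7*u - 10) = -4*u^2 - 42*u + 10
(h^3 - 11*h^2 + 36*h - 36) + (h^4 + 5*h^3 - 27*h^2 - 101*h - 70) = h^4 + 6*h^3 - 38*h^2 - 65*h - 106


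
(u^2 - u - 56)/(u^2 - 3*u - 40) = (u + 7)/(u + 5)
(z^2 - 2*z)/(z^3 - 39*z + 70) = z/(z^2 + 2*z - 35)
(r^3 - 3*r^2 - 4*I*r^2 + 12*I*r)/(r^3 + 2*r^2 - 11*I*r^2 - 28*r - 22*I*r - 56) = r*(r - 3)/(r^2 + r*(2 - 7*I) - 14*I)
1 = 1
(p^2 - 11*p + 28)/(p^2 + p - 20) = (p - 7)/(p + 5)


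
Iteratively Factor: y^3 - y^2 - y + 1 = (y - 1)*(y^2 - 1) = (y - 1)^2*(y + 1)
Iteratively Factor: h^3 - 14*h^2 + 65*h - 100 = (h - 5)*(h^2 - 9*h + 20) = (h - 5)^2*(h - 4)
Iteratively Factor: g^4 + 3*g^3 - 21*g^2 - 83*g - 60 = (g - 5)*(g^3 + 8*g^2 + 19*g + 12) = (g - 5)*(g + 4)*(g^2 + 4*g + 3) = (g - 5)*(g + 1)*(g + 4)*(g + 3)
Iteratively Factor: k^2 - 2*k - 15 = (k - 5)*(k + 3)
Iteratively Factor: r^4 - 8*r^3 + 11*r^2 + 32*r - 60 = (r - 5)*(r^3 - 3*r^2 - 4*r + 12) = (r - 5)*(r + 2)*(r^2 - 5*r + 6) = (r - 5)*(r - 3)*(r + 2)*(r - 2)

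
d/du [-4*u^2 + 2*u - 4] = 2 - 8*u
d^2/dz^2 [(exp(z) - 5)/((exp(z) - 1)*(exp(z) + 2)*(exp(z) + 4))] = (4*exp(6*z) - 30*exp(5*z) - 258*exp(4*z) - 426*exp(3*z) - 270*exp(2*z) - 804*exp(z) - 16)*exp(z)/(exp(9*z) + 15*exp(8*z) + 81*exp(7*z) + 161*exp(6*z) - 78*exp(5*z) - 636*exp(4*z) - 280*exp(3*z) + 864*exp(2*z) + 384*exp(z) - 512)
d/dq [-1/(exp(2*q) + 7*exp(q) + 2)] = (2*exp(q) + 7)*exp(q)/(exp(2*q) + 7*exp(q) + 2)^2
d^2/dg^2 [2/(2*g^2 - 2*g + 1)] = 8*(-2*g^2 + 2*g + 2*(2*g - 1)^2 - 1)/(2*g^2 - 2*g + 1)^3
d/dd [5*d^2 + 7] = 10*d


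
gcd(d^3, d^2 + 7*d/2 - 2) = 1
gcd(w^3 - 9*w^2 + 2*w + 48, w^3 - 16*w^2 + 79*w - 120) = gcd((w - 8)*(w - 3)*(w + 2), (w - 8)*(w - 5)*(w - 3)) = w^2 - 11*w + 24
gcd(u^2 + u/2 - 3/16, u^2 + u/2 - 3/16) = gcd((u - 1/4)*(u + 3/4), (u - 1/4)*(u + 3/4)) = u^2 + u/2 - 3/16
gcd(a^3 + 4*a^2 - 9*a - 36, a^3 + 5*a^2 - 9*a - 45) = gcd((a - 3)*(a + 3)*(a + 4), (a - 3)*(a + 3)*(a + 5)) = a^2 - 9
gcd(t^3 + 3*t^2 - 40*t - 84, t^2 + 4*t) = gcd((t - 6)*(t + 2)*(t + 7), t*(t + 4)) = 1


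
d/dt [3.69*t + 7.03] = 3.69000000000000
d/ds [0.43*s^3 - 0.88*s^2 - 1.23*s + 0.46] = 1.29*s^2 - 1.76*s - 1.23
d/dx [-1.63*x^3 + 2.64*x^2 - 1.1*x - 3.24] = -4.89*x^2 + 5.28*x - 1.1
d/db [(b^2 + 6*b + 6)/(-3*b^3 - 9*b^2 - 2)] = (9*b*(b + 2)*(b^2 + 6*b + 6) - 2*(b + 3)*(3*b^3 + 9*b^2 + 2))/(3*b^3 + 9*b^2 + 2)^2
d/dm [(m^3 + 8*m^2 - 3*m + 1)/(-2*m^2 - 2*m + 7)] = (-2*m^4 - 4*m^3 - m^2 + 116*m - 19)/(4*m^4 + 8*m^3 - 24*m^2 - 28*m + 49)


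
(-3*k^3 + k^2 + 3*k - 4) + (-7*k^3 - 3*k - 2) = -10*k^3 + k^2 - 6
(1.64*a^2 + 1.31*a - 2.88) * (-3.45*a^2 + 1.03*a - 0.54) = -5.658*a^4 - 2.8303*a^3 + 10.3997*a^2 - 3.6738*a + 1.5552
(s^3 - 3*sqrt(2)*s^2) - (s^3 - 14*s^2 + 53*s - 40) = -3*sqrt(2)*s^2 + 14*s^2 - 53*s + 40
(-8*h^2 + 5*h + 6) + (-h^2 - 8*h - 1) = -9*h^2 - 3*h + 5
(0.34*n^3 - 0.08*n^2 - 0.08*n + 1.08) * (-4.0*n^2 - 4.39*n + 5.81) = -1.36*n^5 - 1.1726*n^4 + 2.6466*n^3 - 4.4336*n^2 - 5.206*n + 6.2748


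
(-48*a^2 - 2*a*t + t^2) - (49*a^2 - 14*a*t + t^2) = -97*a^2 + 12*a*t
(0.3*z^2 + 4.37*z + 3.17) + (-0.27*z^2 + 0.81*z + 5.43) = 0.03*z^2 + 5.18*z + 8.6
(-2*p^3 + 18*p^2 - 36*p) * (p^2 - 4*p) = -2*p^5 + 26*p^4 - 108*p^3 + 144*p^2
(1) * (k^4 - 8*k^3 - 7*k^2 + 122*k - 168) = k^4 - 8*k^3 - 7*k^2 + 122*k - 168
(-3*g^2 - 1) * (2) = -6*g^2 - 2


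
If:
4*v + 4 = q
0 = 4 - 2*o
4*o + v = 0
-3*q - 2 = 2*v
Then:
No Solution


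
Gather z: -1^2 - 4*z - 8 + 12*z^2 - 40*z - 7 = 12*z^2 - 44*z - 16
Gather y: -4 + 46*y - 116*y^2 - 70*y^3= -70*y^3 - 116*y^2 + 46*y - 4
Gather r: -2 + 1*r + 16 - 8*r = 14 - 7*r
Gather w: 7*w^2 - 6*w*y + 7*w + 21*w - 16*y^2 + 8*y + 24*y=7*w^2 + w*(28 - 6*y) - 16*y^2 + 32*y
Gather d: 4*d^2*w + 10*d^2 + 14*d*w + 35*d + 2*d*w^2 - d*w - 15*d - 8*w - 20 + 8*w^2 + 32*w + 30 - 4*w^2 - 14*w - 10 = d^2*(4*w + 10) + d*(2*w^2 + 13*w + 20) + 4*w^2 + 10*w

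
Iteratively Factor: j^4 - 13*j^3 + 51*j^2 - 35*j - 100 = (j - 5)*(j^3 - 8*j^2 + 11*j + 20) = (j - 5)^2*(j^2 - 3*j - 4) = (j - 5)^2*(j + 1)*(j - 4)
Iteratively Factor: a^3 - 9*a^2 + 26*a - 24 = (a - 2)*(a^2 - 7*a + 12) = (a - 3)*(a - 2)*(a - 4)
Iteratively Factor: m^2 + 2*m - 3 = (m + 3)*(m - 1)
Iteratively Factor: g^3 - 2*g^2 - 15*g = (g)*(g^2 - 2*g - 15) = g*(g + 3)*(g - 5)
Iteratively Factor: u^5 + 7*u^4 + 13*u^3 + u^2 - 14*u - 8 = (u - 1)*(u^4 + 8*u^3 + 21*u^2 + 22*u + 8) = (u - 1)*(u + 1)*(u^3 + 7*u^2 + 14*u + 8) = (u - 1)*(u + 1)*(u + 2)*(u^2 + 5*u + 4) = (u - 1)*(u + 1)*(u + 2)*(u + 4)*(u + 1)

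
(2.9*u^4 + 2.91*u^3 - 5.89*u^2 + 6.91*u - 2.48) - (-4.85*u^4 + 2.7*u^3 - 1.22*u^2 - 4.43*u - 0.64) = 7.75*u^4 + 0.21*u^3 - 4.67*u^2 + 11.34*u - 1.84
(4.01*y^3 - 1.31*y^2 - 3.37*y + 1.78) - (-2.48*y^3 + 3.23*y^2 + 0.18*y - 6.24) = 6.49*y^3 - 4.54*y^2 - 3.55*y + 8.02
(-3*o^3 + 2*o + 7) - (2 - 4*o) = -3*o^3 + 6*o + 5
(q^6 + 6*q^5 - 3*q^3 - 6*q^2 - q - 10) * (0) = 0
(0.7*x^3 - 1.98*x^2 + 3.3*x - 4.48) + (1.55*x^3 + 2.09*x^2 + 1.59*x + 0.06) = 2.25*x^3 + 0.11*x^2 + 4.89*x - 4.42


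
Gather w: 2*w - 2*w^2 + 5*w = -2*w^2 + 7*w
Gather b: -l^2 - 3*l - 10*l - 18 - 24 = -l^2 - 13*l - 42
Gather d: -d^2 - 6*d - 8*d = -d^2 - 14*d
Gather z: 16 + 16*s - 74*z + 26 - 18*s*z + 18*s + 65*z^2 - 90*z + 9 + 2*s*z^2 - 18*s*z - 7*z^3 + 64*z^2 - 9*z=34*s - 7*z^3 + z^2*(2*s + 129) + z*(-36*s - 173) + 51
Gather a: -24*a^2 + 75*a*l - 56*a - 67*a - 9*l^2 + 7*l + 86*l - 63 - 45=-24*a^2 + a*(75*l - 123) - 9*l^2 + 93*l - 108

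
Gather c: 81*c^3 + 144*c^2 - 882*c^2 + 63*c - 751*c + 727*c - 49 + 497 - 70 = 81*c^3 - 738*c^2 + 39*c + 378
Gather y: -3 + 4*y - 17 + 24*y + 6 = 28*y - 14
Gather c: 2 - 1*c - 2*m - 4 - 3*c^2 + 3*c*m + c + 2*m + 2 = -3*c^2 + 3*c*m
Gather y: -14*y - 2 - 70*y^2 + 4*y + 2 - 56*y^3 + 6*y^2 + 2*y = -56*y^3 - 64*y^2 - 8*y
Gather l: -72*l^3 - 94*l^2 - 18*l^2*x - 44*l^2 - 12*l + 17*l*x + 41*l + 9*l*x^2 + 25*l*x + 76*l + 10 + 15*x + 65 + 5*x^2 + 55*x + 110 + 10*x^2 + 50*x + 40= -72*l^3 + l^2*(-18*x - 138) + l*(9*x^2 + 42*x + 105) + 15*x^2 + 120*x + 225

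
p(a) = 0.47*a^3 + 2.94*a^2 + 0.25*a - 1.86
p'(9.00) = 167.38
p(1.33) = 4.78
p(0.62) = -0.46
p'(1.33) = 10.56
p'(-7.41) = 34.10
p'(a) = 1.41*a^2 + 5.88*a + 0.25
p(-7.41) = -33.51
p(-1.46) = 2.58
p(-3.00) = 11.16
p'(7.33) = 119.11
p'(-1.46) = -5.33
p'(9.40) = 180.11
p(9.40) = 650.64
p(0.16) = -1.74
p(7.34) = 344.23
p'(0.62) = 4.44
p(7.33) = 343.04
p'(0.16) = 1.23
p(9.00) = 581.16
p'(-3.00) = -4.70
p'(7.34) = 119.37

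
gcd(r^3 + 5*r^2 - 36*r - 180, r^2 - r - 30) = r^2 - r - 30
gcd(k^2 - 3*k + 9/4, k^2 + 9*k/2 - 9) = k - 3/2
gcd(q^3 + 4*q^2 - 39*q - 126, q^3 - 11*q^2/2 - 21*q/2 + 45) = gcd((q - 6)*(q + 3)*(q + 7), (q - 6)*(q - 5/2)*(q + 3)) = q^2 - 3*q - 18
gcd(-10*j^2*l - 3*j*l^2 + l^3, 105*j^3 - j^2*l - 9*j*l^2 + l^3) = 5*j - l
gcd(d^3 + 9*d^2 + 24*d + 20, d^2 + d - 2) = d + 2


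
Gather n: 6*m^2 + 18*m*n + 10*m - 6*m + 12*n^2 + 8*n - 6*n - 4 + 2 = 6*m^2 + 4*m + 12*n^2 + n*(18*m + 2) - 2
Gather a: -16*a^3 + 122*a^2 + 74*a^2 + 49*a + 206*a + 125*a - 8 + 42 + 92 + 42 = -16*a^3 + 196*a^2 + 380*a + 168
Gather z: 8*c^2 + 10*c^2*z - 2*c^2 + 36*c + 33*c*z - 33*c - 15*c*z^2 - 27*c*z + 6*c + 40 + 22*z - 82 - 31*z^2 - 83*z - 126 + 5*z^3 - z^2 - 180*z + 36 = 6*c^2 + 9*c + 5*z^3 + z^2*(-15*c - 32) + z*(10*c^2 + 6*c - 241) - 132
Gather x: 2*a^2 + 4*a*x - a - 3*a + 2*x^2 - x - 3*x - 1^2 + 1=2*a^2 - 4*a + 2*x^2 + x*(4*a - 4)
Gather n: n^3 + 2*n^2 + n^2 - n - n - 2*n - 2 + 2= n^3 + 3*n^2 - 4*n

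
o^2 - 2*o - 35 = (o - 7)*(o + 5)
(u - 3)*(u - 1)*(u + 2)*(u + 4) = u^4 + 2*u^3 - 13*u^2 - 14*u + 24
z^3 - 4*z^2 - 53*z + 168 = (z - 8)*(z - 3)*(z + 7)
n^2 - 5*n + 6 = (n - 3)*(n - 2)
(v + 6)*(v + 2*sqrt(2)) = v^2 + 2*sqrt(2)*v + 6*v + 12*sqrt(2)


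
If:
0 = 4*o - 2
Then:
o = 1/2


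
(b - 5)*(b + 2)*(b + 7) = b^3 + 4*b^2 - 31*b - 70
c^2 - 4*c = c*(c - 4)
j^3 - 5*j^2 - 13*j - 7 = (j - 7)*(j + 1)^2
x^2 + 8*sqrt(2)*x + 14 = (x + sqrt(2))*(x + 7*sqrt(2))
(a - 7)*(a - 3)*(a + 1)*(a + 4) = a^4 - 5*a^3 - 25*a^2 + 65*a + 84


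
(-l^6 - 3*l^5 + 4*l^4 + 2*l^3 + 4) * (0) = 0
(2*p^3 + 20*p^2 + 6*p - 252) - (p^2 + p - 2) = 2*p^3 + 19*p^2 + 5*p - 250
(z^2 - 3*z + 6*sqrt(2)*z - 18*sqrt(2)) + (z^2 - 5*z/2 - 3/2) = 2*z^2 - 11*z/2 + 6*sqrt(2)*z - 18*sqrt(2) - 3/2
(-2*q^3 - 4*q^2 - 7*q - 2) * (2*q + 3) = -4*q^4 - 14*q^3 - 26*q^2 - 25*q - 6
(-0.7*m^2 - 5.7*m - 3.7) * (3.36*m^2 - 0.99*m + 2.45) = -2.352*m^4 - 18.459*m^3 - 8.504*m^2 - 10.302*m - 9.065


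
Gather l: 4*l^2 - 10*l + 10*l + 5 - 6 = 4*l^2 - 1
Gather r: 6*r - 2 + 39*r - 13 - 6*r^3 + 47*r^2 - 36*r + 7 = -6*r^3 + 47*r^2 + 9*r - 8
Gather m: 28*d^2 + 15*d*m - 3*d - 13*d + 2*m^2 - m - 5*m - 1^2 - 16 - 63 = 28*d^2 - 16*d + 2*m^2 + m*(15*d - 6) - 80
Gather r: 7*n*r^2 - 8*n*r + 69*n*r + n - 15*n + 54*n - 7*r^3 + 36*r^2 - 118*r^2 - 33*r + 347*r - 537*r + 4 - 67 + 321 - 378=40*n - 7*r^3 + r^2*(7*n - 82) + r*(61*n - 223) - 120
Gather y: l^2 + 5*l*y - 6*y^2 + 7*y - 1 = l^2 - 6*y^2 + y*(5*l + 7) - 1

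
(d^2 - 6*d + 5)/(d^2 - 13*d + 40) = (d - 1)/(d - 8)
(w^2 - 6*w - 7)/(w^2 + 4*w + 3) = (w - 7)/(w + 3)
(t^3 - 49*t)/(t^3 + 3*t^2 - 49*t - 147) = t/(t + 3)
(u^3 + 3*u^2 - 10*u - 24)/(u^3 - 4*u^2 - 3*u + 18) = (u + 4)/(u - 3)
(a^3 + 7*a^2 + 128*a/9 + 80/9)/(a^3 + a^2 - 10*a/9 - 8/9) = (3*a^2 + 17*a + 20)/(3*a^2 - a - 2)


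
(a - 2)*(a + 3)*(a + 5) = a^3 + 6*a^2 - a - 30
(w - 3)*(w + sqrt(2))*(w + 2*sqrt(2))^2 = w^4 - 3*w^3 + 5*sqrt(2)*w^3 - 15*sqrt(2)*w^2 + 16*w^2 - 48*w + 8*sqrt(2)*w - 24*sqrt(2)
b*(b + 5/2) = b^2 + 5*b/2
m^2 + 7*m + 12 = (m + 3)*(m + 4)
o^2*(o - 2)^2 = o^4 - 4*o^3 + 4*o^2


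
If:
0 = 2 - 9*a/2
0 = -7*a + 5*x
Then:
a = 4/9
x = 28/45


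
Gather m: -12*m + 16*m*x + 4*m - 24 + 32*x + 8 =m*(16*x - 8) + 32*x - 16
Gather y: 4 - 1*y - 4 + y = 0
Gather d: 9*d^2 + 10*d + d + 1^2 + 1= 9*d^2 + 11*d + 2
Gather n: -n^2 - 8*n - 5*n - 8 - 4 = -n^2 - 13*n - 12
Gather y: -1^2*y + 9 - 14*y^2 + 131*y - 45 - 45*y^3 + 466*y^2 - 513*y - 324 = -45*y^3 + 452*y^2 - 383*y - 360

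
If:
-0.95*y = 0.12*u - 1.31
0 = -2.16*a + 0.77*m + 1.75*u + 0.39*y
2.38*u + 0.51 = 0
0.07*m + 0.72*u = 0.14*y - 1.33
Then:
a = -4.90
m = -13.98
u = -0.21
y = 1.41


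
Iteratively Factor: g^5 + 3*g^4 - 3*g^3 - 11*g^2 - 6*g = (g + 1)*(g^4 + 2*g^3 - 5*g^2 - 6*g) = (g + 1)^2*(g^3 + g^2 - 6*g) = g*(g + 1)^2*(g^2 + g - 6) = g*(g + 1)^2*(g + 3)*(g - 2)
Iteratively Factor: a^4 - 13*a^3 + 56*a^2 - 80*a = (a)*(a^3 - 13*a^2 + 56*a - 80) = a*(a - 5)*(a^2 - 8*a + 16) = a*(a - 5)*(a - 4)*(a - 4)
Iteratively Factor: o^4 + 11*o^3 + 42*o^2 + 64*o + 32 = (o + 2)*(o^3 + 9*o^2 + 24*o + 16) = (o + 2)*(o + 4)*(o^2 + 5*o + 4) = (o + 1)*(o + 2)*(o + 4)*(o + 4)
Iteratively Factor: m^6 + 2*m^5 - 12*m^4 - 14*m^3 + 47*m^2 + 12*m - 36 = (m + 1)*(m^5 + m^4 - 13*m^3 - m^2 + 48*m - 36) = (m - 1)*(m + 1)*(m^4 + 2*m^3 - 11*m^2 - 12*m + 36) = (m - 1)*(m + 1)*(m + 3)*(m^3 - m^2 - 8*m + 12) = (m - 2)*(m - 1)*(m + 1)*(m + 3)*(m^2 + m - 6) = (m - 2)*(m - 1)*(m + 1)*(m + 3)^2*(m - 2)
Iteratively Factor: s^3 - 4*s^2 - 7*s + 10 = (s - 1)*(s^2 - 3*s - 10) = (s - 5)*(s - 1)*(s + 2)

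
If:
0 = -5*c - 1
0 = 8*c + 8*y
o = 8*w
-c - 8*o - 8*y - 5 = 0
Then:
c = -1/5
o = -4/5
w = -1/10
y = 1/5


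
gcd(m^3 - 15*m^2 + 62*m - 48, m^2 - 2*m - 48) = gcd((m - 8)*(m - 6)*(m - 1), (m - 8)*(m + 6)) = m - 8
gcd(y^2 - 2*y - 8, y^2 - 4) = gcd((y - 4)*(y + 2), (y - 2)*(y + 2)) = y + 2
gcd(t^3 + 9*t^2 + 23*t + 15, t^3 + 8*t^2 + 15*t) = t^2 + 8*t + 15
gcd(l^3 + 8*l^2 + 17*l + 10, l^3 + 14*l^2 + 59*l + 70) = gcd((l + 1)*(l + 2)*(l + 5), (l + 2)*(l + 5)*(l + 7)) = l^2 + 7*l + 10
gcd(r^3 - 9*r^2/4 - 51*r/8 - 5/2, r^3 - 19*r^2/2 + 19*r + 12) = r^2 - 7*r/2 - 2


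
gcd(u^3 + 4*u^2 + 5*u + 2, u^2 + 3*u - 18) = 1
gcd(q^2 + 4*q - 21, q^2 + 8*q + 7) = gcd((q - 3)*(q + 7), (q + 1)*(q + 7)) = q + 7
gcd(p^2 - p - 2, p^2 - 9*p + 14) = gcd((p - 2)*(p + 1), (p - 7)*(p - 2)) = p - 2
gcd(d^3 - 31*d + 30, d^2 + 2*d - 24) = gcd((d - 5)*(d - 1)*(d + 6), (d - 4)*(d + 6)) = d + 6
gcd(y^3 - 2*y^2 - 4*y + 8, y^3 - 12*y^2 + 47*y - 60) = 1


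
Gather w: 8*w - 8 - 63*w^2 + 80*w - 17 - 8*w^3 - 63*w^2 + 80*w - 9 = -8*w^3 - 126*w^2 + 168*w - 34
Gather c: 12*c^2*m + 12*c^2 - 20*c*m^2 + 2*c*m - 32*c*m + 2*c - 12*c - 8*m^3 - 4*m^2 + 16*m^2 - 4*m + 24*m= c^2*(12*m + 12) + c*(-20*m^2 - 30*m - 10) - 8*m^3 + 12*m^2 + 20*m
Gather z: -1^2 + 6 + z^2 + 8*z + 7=z^2 + 8*z + 12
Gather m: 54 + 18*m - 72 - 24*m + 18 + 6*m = 0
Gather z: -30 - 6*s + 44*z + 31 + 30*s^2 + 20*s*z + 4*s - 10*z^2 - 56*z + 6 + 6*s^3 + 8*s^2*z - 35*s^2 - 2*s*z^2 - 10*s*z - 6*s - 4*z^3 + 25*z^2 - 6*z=6*s^3 - 5*s^2 - 8*s - 4*z^3 + z^2*(15 - 2*s) + z*(8*s^2 + 10*s - 18) + 7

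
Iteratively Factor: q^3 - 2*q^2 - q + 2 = (q - 1)*(q^2 - q - 2) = (q - 1)*(q + 1)*(q - 2)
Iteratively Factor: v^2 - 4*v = (v - 4)*(v)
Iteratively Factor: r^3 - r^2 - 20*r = (r + 4)*(r^2 - 5*r) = r*(r + 4)*(r - 5)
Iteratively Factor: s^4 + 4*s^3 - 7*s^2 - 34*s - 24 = (s - 3)*(s^3 + 7*s^2 + 14*s + 8) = (s - 3)*(s + 2)*(s^2 + 5*s + 4) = (s - 3)*(s + 1)*(s + 2)*(s + 4)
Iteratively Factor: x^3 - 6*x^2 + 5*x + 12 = (x - 4)*(x^2 - 2*x - 3) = (x - 4)*(x + 1)*(x - 3)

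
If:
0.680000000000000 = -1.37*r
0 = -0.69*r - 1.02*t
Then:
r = -0.50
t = 0.34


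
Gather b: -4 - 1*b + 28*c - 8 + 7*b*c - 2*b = b*(7*c - 3) + 28*c - 12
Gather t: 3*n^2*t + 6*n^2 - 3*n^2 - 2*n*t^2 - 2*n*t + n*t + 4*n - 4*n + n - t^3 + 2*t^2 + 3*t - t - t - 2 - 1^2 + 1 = 3*n^2 + n - t^3 + t^2*(2 - 2*n) + t*(3*n^2 - n + 1) - 2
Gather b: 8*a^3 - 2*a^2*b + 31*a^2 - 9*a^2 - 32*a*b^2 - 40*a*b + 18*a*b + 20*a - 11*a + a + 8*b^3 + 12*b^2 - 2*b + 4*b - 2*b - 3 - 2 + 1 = 8*a^3 + 22*a^2 + 10*a + 8*b^3 + b^2*(12 - 32*a) + b*(-2*a^2 - 22*a) - 4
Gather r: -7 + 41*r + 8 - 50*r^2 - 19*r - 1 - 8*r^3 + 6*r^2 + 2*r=-8*r^3 - 44*r^2 + 24*r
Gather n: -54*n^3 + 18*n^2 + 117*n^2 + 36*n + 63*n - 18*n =-54*n^3 + 135*n^2 + 81*n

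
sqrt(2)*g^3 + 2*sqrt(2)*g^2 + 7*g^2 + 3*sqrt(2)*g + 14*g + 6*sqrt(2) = (g + 2)*(g + 3*sqrt(2))*(sqrt(2)*g + 1)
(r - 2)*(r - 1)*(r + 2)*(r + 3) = r^4 + 2*r^3 - 7*r^2 - 8*r + 12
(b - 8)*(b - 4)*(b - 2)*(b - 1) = b^4 - 15*b^3 + 70*b^2 - 120*b + 64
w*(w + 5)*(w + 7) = w^3 + 12*w^2 + 35*w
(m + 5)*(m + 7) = m^2 + 12*m + 35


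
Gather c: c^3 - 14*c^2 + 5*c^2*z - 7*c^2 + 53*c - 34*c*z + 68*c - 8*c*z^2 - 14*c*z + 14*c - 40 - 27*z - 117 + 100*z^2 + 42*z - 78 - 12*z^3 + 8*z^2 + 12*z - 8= c^3 + c^2*(5*z - 21) + c*(-8*z^2 - 48*z + 135) - 12*z^3 + 108*z^2 + 27*z - 243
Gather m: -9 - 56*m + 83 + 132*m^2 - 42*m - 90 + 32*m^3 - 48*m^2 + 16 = 32*m^3 + 84*m^2 - 98*m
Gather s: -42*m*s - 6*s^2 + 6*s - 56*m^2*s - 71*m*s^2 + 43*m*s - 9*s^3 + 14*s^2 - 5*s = -9*s^3 + s^2*(8 - 71*m) + s*(-56*m^2 + m + 1)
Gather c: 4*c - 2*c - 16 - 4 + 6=2*c - 14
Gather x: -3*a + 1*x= -3*a + x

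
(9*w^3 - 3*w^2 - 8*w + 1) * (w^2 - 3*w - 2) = 9*w^5 - 30*w^4 - 17*w^3 + 31*w^2 + 13*w - 2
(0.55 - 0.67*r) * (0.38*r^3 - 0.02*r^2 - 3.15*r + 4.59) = -0.2546*r^4 + 0.2224*r^3 + 2.0995*r^2 - 4.8078*r + 2.5245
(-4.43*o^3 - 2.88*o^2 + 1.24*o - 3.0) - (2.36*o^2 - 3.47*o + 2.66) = -4.43*o^3 - 5.24*o^2 + 4.71*o - 5.66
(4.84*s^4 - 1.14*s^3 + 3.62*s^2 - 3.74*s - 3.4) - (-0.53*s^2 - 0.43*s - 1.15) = 4.84*s^4 - 1.14*s^3 + 4.15*s^2 - 3.31*s - 2.25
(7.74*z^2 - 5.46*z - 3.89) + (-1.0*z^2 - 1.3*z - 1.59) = 6.74*z^2 - 6.76*z - 5.48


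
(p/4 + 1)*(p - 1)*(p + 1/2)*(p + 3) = p^4/4 + 13*p^3/8 + 2*p^2 - 19*p/8 - 3/2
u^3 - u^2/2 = u^2*(u - 1/2)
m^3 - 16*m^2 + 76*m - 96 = (m - 8)*(m - 6)*(m - 2)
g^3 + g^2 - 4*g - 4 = (g - 2)*(g + 1)*(g + 2)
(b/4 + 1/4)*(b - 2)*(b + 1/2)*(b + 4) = b^4/4 + 7*b^3/8 - 9*b^2/8 - 11*b/4 - 1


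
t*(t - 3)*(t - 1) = t^3 - 4*t^2 + 3*t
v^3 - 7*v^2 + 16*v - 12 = (v - 3)*(v - 2)^2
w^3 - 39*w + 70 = (w - 5)*(w - 2)*(w + 7)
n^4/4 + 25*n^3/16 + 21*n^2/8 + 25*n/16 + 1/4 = (n/4 + 1)*(n + 1/4)*(n + 1)^2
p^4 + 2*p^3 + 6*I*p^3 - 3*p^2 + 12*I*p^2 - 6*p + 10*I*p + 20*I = (p + 2)*(p - I)*(p + 2*I)*(p + 5*I)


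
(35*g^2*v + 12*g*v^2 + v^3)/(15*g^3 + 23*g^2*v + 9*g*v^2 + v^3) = v*(7*g + v)/(3*g^2 + 4*g*v + v^2)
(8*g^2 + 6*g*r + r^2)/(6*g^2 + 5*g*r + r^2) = (4*g + r)/(3*g + r)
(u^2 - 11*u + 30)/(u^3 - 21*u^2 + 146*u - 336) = (u - 5)/(u^2 - 15*u + 56)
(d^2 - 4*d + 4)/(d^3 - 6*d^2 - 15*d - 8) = (-d^2 + 4*d - 4)/(-d^3 + 6*d^2 + 15*d + 8)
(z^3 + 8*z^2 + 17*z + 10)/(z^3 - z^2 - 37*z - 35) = (z + 2)/(z - 7)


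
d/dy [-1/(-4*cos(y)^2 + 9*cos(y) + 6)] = (8*cos(y) - 9)*sin(y)/(-4*cos(y)^2 + 9*cos(y) + 6)^2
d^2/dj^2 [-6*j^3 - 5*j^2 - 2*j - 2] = -36*j - 10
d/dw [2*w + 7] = 2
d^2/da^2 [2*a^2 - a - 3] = 4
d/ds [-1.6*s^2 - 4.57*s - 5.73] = -3.2*s - 4.57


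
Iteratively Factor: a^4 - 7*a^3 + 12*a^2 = (a)*(a^3 - 7*a^2 + 12*a) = a^2*(a^2 - 7*a + 12) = a^2*(a - 3)*(a - 4)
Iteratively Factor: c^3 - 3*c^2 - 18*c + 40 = (c - 5)*(c^2 + 2*c - 8) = (c - 5)*(c - 2)*(c + 4)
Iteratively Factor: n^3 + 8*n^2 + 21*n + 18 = (n + 3)*(n^2 + 5*n + 6) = (n + 2)*(n + 3)*(n + 3)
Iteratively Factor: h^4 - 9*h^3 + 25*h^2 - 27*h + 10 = (h - 1)*(h^3 - 8*h^2 + 17*h - 10) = (h - 5)*(h - 1)*(h^2 - 3*h + 2) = (h - 5)*(h - 1)^2*(h - 2)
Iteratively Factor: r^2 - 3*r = (r - 3)*(r)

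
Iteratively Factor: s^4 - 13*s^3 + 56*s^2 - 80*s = (s - 5)*(s^3 - 8*s^2 + 16*s) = (s - 5)*(s - 4)*(s^2 - 4*s) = (s - 5)*(s - 4)^2*(s)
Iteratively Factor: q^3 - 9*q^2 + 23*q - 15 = (q - 5)*(q^2 - 4*q + 3) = (q - 5)*(q - 1)*(q - 3)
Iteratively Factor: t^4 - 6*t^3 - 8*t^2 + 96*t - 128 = (t - 2)*(t^3 - 4*t^2 - 16*t + 64) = (t - 4)*(t - 2)*(t^2 - 16) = (t - 4)*(t - 2)*(t + 4)*(t - 4)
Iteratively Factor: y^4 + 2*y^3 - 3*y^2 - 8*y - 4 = (y + 1)*(y^3 + y^2 - 4*y - 4) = (y - 2)*(y + 1)*(y^2 + 3*y + 2) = (y - 2)*(y + 1)*(y + 2)*(y + 1)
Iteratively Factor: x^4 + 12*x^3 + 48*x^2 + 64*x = (x + 4)*(x^3 + 8*x^2 + 16*x) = x*(x + 4)*(x^2 + 8*x + 16) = x*(x + 4)^2*(x + 4)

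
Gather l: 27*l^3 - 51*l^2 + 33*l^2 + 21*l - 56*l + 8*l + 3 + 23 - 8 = 27*l^3 - 18*l^2 - 27*l + 18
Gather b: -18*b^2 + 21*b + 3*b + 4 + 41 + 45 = -18*b^2 + 24*b + 90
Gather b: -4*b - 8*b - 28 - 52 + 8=-12*b - 72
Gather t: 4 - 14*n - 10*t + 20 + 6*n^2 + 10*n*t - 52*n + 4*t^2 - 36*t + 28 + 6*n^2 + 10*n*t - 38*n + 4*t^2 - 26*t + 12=12*n^2 - 104*n + 8*t^2 + t*(20*n - 72) + 64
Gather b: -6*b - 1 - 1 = -6*b - 2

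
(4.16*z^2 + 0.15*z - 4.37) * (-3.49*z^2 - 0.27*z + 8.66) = -14.5184*z^4 - 1.6467*z^3 + 51.2364*z^2 + 2.4789*z - 37.8442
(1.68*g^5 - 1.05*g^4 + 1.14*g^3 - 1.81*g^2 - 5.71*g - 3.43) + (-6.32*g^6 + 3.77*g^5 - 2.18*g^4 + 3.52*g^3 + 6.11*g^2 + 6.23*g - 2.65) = -6.32*g^6 + 5.45*g^5 - 3.23*g^4 + 4.66*g^3 + 4.3*g^2 + 0.52*g - 6.08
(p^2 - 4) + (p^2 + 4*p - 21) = 2*p^2 + 4*p - 25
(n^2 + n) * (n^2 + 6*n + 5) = n^4 + 7*n^3 + 11*n^2 + 5*n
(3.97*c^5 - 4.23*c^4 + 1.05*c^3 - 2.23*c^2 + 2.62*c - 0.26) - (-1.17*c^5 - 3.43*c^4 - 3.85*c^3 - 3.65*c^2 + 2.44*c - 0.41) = 5.14*c^5 - 0.8*c^4 + 4.9*c^3 + 1.42*c^2 + 0.18*c + 0.15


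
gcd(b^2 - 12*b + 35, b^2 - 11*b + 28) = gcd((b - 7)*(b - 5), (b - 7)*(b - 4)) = b - 7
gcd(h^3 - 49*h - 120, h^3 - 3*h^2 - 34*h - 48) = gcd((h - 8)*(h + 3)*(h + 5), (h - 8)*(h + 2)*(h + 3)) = h^2 - 5*h - 24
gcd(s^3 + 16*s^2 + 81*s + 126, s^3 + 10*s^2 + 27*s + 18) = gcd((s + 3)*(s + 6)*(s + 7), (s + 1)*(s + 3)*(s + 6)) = s^2 + 9*s + 18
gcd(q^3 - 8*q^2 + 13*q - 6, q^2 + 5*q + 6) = 1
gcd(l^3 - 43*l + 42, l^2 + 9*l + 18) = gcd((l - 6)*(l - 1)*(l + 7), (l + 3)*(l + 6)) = 1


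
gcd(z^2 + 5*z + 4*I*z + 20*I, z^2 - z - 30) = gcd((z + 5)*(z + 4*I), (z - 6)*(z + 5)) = z + 5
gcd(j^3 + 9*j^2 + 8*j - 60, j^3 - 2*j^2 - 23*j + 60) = j + 5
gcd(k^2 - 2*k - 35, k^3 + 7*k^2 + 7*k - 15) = k + 5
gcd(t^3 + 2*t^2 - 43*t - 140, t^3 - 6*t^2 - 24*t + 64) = t + 4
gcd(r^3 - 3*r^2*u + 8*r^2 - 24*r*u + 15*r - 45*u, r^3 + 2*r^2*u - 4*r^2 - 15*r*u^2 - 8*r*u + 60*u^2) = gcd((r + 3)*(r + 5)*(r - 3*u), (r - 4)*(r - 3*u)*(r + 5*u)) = r - 3*u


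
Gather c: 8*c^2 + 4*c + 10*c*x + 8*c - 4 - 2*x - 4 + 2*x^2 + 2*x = 8*c^2 + c*(10*x + 12) + 2*x^2 - 8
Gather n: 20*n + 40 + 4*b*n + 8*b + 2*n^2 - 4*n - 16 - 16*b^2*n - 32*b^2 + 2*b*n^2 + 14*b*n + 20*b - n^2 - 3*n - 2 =-32*b^2 + 28*b + n^2*(2*b + 1) + n*(-16*b^2 + 18*b + 13) + 22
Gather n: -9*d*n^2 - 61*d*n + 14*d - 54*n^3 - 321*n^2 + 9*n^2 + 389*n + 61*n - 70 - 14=14*d - 54*n^3 + n^2*(-9*d - 312) + n*(450 - 61*d) - 84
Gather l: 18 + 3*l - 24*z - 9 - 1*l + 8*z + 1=2*l - 16*z + 10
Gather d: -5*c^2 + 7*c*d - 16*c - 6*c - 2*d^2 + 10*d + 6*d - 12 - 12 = -5*c^2 - 22*c - 2*d^2 + d*(7*c + 16) - 24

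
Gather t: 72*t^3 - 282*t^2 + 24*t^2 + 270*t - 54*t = 72*t^3 - 258*t^2 + 216*t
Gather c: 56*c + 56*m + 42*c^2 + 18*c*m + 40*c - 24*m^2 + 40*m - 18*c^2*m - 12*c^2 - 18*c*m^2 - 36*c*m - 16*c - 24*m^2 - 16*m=c^2*(30 - 18*m) + c*(-18*m^2 - 18*m + 80) - 48*m^2 + 80*m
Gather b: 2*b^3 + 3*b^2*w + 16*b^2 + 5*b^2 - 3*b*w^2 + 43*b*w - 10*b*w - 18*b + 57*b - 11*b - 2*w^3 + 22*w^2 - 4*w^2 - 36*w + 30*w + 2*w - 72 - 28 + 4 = 2*b^3 + b^2*(3*w + 21) + b*(-3*w^2 + 33*w + 28) - 2*w^3 + 18*w^2 - 4*w - 96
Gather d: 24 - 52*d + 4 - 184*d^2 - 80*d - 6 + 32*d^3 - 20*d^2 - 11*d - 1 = 32*d^3 - 204*d^2 - 143*d + 21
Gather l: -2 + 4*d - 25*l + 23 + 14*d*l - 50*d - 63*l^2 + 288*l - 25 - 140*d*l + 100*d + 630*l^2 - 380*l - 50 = 54*d + 567*l^2 + l*(-126*d - 117) - 54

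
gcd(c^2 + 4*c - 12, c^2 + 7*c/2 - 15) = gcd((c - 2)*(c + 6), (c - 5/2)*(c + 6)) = c + 6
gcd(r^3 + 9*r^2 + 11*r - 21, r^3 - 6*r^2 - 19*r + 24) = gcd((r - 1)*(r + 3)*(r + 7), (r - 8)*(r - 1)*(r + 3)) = r^2 + 2*r - 3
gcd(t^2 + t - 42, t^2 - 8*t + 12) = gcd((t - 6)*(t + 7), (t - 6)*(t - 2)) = t - 6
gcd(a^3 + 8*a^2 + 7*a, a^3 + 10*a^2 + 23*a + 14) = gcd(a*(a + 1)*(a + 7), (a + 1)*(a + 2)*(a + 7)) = a^2 + 8*a + 7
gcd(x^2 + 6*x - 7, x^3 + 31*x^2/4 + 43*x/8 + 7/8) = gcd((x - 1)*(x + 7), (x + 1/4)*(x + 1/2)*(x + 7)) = x + 7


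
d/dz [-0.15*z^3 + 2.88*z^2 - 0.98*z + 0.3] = -0.45*z^2 + 5.76*z - 0.98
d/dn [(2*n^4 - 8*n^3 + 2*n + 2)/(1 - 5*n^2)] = 2*(-10*n^5 + 20*n^4 + 4*n^3 - 7*n^2 + 10*n + 1)/(25*n^4 - 10*n^2 + 1)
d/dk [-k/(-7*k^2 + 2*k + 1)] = (-7*k^2 - 1)/(49*k^4 - 28*k^3 - 10*k^2 + 4*k + 1)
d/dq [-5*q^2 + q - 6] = 1 - 10*q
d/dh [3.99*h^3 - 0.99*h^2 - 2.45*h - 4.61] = 11.97*h^2 - 1.98*h - 2.45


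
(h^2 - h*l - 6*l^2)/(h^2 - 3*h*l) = (h + 2*l)/h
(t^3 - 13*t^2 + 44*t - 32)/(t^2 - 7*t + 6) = (t^2 - 12*t + 32)/(t - 6)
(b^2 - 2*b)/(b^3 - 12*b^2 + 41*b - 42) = b/(b^2 - 10*b + 21)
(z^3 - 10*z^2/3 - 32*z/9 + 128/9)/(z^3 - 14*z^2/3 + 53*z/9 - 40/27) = 3*(3*z^2 - 2*z - 16)/(9*z^2 - 18*z + 5)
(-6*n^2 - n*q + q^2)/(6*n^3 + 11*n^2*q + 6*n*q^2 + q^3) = (-3*n + q)/(3*n^2 + 4*n*q + q^2)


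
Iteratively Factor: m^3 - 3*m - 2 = (m + 1)*(m^2 - m - 2) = (m + 1)^2*(m - 2)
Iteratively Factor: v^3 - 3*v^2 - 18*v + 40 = (v - 2)*(v^2 - v - 20) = (v - 2)*(v + 4)*(v - 5)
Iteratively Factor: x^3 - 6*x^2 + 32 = (x - 4)*(x^2 - 2*x - 8) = (x - 4)*(x + 2)*(x - 4)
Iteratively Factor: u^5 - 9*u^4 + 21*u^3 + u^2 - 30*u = (u + 1)*(u^4 - 10*u^3 + 31*u^2 - 30*u) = (u - 5)*(u + 1)*(u^3 - 5*u^2 + 6*u) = (u - 5)*(u - 2)*(u + 1)*(u^2 - 3*u) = u*(u - 5)*(u - 2)*(u + 1)*(u - 3)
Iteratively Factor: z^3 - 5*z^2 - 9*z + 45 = (z - 5)*(z^2 - 9) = (z - 5)*(z - 3)*(z + 3)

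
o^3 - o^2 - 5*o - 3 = (o - 3)*(o + 1)^2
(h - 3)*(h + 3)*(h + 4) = h^3 + 4*h^2 - 9*h - 36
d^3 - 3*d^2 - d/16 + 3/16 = (d - 3)*(d - 1/4)*(d + 1/4)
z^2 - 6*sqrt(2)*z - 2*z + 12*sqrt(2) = (z - 2)*(z - 6*sqrt(2))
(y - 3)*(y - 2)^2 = y^3 - 7*y^2 + 16*y - 12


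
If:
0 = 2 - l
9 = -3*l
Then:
No Solution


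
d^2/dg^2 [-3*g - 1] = 0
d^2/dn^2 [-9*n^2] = -18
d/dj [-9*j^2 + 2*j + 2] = 2 - 18*j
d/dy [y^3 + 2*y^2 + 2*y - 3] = 3*y^2 + 4*y + 2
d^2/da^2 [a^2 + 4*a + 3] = 2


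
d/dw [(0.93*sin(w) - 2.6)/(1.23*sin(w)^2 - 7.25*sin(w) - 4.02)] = (-1.1439*sin(w)^2 + 6.396*sin(w) - 22.5886)*cos(w)/(1.5129*sin(w)^4 - 17.835*sin(w)^3 + 42.6733*sin(w)^2 + 58.29*sin(w) + 16.1604)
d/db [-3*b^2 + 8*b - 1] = 8 - 6*b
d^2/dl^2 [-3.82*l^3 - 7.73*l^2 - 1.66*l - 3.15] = -22.92*l - 15.46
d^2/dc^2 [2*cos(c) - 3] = -2*cos(c)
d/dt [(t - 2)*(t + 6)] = 2*t + 4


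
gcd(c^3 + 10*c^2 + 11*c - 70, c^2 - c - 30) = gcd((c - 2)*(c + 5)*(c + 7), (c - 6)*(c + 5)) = c + 5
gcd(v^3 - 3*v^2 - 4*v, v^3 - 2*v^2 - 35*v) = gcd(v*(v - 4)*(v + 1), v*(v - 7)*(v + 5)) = v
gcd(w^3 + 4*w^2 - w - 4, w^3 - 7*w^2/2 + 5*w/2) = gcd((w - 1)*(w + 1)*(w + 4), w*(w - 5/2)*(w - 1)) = w - 1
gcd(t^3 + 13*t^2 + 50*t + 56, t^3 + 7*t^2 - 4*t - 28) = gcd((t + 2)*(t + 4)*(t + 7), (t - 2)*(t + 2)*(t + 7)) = t^2 + 9*t + 14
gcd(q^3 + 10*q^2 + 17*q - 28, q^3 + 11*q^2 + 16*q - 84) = q + 7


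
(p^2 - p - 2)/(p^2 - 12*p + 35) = (p^2 - p - 2)/(p^2 - 12*p + 35)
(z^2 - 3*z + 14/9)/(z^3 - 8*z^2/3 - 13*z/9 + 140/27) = 3*(3*z - 2)/(9*z^2 - 3*z - 20)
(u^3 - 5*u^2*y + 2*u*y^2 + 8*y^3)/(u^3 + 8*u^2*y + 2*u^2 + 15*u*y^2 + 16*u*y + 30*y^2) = (u^3 - 5*u^2*y + 2*u*y^2 + 8*y^3)/(u^3 + 8*u^2*y + 2*u^2 + 15*u*y^2 + 16*u*y + 30*y^2)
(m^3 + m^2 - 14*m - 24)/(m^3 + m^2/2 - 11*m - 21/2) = 2*(m^2 - 2*m - 8)/(2*m^2 - 5*m - 7)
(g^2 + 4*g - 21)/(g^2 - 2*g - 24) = (-g^2 - 4*g + 21)/(-g^2 + 2*g + 24)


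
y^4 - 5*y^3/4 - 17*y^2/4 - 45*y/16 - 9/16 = (y - 3)*(y + 1/2)^2*(y + 3/4)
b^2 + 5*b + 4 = (b + 1)*(b + 4)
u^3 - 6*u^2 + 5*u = u*(u - 5)*(u - 1)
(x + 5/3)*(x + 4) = x^2 + 17*x/3 + 20/3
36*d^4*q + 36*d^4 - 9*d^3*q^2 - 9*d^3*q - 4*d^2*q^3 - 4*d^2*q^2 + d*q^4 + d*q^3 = (-4*d + q)*(-3*d + q)*(3*d + q)*(d*q + d)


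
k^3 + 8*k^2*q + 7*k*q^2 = k*(k + q)*(k + 7*q)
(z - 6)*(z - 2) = z^2 - 8*z + 12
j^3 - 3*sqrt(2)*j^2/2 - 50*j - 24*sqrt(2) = (j - 6*sqrt(2))*(j + sqrt(2)/2)*(j + 4*sqrt(2))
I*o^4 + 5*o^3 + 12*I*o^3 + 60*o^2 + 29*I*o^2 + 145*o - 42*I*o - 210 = (o + 6)*(o + 7)*(o - 5*I)*(I*o - I)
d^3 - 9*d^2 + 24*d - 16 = (d - 4)^2*(d - 1)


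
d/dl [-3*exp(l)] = -3*exp(l)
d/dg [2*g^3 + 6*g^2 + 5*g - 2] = 6*g^2 + 12*g + 5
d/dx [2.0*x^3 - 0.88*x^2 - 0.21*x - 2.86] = 6.0*x^2 - 1.76*x - 0.21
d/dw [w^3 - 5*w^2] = w*(3*w - 10)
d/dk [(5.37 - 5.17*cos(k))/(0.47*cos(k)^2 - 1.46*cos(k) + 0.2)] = (-2.4299*cos(k)^2 + 5.0478*cos(k) - 6.8062)*sin(k)/(0.2209*cos(k)^4 - 1.3724*cos(k)^3 + 2.3196*cos(k)^2 - 0.584*cos(k) + 0.04)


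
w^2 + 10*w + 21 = (w + 3)*(w + 7)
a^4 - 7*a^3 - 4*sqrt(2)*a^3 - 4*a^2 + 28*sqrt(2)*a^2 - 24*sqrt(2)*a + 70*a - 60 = (a - 6)*(a - 1)*(a - 5*sqrt(2))*(a + sqrt(2))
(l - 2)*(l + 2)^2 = l^3 + 2*l^2 - 4*l - 8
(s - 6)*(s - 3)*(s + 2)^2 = s^4 - 5*s^3 - 14*s^2 + 36*s + 72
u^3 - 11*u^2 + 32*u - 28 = (u - 7)*(u - 2)^2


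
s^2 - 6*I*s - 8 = (s - 4*I)*(s - 2*I)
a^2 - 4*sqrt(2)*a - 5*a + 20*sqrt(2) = (a - 5)*(a - 4*sqrt(2))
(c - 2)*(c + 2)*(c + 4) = c^3 + 4*c^2 - 4*c - 16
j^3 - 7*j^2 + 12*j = j*(j - 4)*(j - 3)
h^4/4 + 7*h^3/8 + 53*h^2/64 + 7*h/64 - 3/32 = (h/4 + 1/2)*(h - 1/4)*(h + 3/4)*(h + 1)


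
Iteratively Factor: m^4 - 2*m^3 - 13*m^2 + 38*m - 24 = (m - 2)*(m^3 - 13*m + 12) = (m - 2)*(m - 1)*(m^2 + m - 12) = (m - 3)*(m - 2)*(m - 1)*(m + 4)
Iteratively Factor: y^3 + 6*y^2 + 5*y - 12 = (y + 4)*(y^2 + 2*y - 3) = (y - 1)*(y + 4)*(y + 3)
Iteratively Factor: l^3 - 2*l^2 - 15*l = (l + 3)*(l^2 - 5*l) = l*(l + 3)*(l - 5)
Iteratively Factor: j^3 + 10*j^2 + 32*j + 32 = (j + 4)*(j^2 + 6*j + 8) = (j + 2)*(j + 4)*(j + 4)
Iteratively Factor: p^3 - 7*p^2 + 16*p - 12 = (p - 2)*(p^2 - 5*p + 6) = (p - 2)^2*(p - 3)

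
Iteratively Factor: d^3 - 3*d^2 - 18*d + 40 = (d - 5)*(d^2 + 2*d - 8) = (d - 5)*(d - 2)*(d + 4)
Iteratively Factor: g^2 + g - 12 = (g + 4)*(g - 3)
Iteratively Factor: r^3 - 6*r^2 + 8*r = (r - 4)*(r^2 - 2*r) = r*(r - 4)*(r - 2)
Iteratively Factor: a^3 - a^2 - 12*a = (a - 4)*(a^2 + 3*a) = a*(a - 4)*(a + 3)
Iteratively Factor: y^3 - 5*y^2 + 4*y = (y - 1)*(y^2 - 4*y) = y*(y - 1)*(y - 4)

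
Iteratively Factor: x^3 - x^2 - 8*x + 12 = (x - 2)*(x^2 + x - 6) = (x - 2)^2*(x + 3)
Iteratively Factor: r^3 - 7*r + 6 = (r - 2)*(r^2 + 2*r - 3) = (r - 2)*(r - 1)*(r + 3)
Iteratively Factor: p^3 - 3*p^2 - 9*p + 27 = (p - 3)*(p^2 - 9) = (p - 3)^2*(p + 3)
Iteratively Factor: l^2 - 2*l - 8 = (l + 2)*(l - 4)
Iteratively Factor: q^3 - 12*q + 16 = (q - 2)*(q^2 + 2*q - 8) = (q - 2)^2*(q + 4)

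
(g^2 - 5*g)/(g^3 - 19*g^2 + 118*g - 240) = g/(g^2 - 14*g + 48)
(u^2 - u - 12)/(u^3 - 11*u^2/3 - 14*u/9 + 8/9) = 9*(u + 3)/(9*u^2 + 3*u - 2)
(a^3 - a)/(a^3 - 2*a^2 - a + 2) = a/(a - 2)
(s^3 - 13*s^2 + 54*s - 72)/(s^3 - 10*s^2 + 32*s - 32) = (s^2 - 9*s + 18)/(s^2 - 6*s + 8)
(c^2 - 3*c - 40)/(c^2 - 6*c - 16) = (c + 5)/(c + 2)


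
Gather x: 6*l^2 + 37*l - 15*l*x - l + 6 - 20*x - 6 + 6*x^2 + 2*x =6*l^2 + 36*l + 6*x^2 + x*(-15*l - 18)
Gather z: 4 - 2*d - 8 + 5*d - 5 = 3*d - 9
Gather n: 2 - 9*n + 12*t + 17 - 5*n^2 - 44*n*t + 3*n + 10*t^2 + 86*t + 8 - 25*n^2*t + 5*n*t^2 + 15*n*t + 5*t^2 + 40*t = n^2*(-25*t - 5) + n*(5*t^2 - 29*t - 6) + 15*t^2 + 138*t + 27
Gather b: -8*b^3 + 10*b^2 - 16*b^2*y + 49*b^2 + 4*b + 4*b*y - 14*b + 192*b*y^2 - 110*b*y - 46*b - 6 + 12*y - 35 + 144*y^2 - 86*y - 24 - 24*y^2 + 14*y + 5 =-8*b^3 + b^2*(59 - 16*y) + b*(192*y^2 - 106*y - 56) + 120*y^2 - 60*y - 60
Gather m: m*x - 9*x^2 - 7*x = m*x - 9*x^2 - 7*x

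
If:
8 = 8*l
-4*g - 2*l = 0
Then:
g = -1/2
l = 1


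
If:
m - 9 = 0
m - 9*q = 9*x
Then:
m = 9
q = 1 - x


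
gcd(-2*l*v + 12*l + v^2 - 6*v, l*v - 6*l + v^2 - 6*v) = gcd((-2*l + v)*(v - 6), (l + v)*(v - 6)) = v - 6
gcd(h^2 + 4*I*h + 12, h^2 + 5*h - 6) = 1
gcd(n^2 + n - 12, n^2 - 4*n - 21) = 1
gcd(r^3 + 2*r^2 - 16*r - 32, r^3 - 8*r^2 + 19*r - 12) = r - 4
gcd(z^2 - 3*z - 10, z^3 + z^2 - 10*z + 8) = 1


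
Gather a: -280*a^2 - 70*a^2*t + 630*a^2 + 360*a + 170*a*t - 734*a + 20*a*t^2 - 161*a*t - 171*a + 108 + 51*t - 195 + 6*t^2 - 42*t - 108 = a^2*(350 - 70*t) + a*(20*t^2 + 9*t - 545) + 6*t^2 + 9*t - 195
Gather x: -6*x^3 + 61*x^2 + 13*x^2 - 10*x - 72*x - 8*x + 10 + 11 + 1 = -6*x^3 + 74*x^2 - 90*x + 22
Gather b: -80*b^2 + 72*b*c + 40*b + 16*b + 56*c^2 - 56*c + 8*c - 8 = -80*b^2 + b*(72*c + 56) + 56*c^2 - 48*c - 8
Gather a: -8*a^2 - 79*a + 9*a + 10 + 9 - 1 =-8*a^2 - 70*a + 18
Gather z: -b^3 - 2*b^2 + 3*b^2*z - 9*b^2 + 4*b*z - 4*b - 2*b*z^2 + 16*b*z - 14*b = -b^3 - 11*b^2 - 2*b*z^2 - 18*b + z*(3*b^2 + 20*b)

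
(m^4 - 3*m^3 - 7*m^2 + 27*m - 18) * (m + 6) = m^5 + 3*m^4 - 25*m^3 - 15*m^2 + 144*m - 108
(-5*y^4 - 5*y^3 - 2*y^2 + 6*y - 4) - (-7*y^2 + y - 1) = -5*y^4 - 5*y^3 + 5*y^2 + 5*y - 3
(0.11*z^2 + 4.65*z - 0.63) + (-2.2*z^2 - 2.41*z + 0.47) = -2.09*z^2 + 2.24*z - 0.16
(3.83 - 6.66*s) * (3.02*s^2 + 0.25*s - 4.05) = -20.1132*s^3 + 9.9016*s^2 + 27.9305*s - 15.5115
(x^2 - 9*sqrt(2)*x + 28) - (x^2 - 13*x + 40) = -9*sqrt(2)*x + 13*x - 12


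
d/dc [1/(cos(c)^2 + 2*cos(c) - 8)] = 2*(cos(c) + 1)*sin(c)/(cos(c)^2 + 2*cos(c) - 8)^2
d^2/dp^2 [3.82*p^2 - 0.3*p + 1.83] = 7.64000000000000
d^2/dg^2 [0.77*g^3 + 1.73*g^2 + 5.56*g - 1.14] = 4.62*g + 3.46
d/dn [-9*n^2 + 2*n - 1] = 2 - 18*n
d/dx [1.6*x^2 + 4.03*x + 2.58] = 3.2*x + 4.03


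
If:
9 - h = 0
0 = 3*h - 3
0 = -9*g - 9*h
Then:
No Solution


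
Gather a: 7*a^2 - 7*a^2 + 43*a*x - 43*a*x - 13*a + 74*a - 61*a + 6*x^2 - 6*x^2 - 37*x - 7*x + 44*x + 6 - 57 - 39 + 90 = 0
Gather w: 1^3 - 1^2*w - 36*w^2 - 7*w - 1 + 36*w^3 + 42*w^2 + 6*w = 36*w^3 + 6*w^2 - 2*w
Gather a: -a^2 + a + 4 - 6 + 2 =-a^2 + a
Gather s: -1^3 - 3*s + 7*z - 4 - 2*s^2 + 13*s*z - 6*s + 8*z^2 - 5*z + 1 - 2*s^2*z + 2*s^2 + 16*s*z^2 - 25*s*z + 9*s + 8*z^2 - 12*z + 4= -2*s^2*z + s*(16*z^2 - 12*z) + 16*z^2 - 10*z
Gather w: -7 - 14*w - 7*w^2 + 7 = -7*w^2 - 14*w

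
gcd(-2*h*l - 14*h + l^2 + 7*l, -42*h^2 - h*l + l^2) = 1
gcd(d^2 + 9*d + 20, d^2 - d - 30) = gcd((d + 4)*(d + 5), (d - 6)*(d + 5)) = d + 5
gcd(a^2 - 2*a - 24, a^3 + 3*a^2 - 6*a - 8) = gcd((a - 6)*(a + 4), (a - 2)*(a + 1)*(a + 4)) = a + 4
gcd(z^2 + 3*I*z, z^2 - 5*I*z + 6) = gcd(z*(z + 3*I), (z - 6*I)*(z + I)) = 1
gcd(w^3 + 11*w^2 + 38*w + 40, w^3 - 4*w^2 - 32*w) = w + 4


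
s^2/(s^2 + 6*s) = s/(s + 6)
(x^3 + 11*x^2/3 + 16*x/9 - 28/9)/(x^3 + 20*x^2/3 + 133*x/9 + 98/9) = (3*x - 2)/(3*x + 7)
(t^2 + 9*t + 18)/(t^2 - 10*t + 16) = (t^2 + 9*t + 18)/(t^2 - 10*t + 16)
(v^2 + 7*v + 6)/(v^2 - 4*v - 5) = (v + 6)/(v - 5)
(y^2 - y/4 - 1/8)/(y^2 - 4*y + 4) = (y^2 - y/4 - 1/8)/(y^2 - 4*y + 4)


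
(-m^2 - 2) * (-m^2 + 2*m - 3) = m^4 - 2*m^3 + 5*m^2 - 4*m + 6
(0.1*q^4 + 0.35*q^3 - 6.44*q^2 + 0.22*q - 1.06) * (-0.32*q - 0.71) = -0.032*q^5 - 0.183*q^4 + 1.8123*q^3 + 4.502*q^2 + 0.183*q + 0.7526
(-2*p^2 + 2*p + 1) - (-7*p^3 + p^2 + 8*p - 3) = 7*p^3 - 3*p^2 - 6*p + 4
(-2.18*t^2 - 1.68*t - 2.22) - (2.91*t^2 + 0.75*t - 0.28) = -5.09*t^2 - 2.43*t - 1.94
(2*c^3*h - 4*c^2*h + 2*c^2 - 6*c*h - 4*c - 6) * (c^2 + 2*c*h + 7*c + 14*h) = 2*c^5*h + 4*c^4*h^2 + 10*c^4*h + 2*c^4 + 20*c^3*h^2 - 30*c^3*h + 10*c^3 - 68*c^2*h^2 - 22*c^2*h - 34*c^2 - 84*c*h^2 - 68*c*h - 42*c - 84*h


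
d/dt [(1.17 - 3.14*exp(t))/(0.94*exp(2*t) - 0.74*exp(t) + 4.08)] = (2.9516*exp(2*t) - 2.1996*exp(t) - 11.9454)*exp(t)/(0.8836*exp(4*t) - 1.3912*exp(3*t) + 8.218*exp(2*t) - 6.0384*exp(t) + 16.6464)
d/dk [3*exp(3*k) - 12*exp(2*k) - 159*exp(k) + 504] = (9*exp(2*k) - 24*exp(k) - 159)*exp(k)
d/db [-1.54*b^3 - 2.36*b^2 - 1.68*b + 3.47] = -4.62*b^2 - 4.72*b - 1.68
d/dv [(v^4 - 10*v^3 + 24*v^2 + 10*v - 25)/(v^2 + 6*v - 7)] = 2*(v^3 + 6*v^2 - 63*v + 40)/(v^2 + 14*v + 49)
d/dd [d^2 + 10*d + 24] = 2*d + 10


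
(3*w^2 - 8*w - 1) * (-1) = -3*w^2 + 8*w + 1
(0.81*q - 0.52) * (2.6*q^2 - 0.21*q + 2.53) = 2.106*q^3 - 1.5221*q^2 + 2.1585*q - 1.3156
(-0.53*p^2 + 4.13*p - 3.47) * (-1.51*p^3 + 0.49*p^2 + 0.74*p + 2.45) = 0.8003*p^5 - 6.496*p^4 + 6.8712*p^3 + 0.0573999999999997*p^2 + 7.5507*p - 8.5015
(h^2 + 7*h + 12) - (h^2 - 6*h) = 13*h + 12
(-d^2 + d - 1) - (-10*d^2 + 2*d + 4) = 9*d^2 - d - 5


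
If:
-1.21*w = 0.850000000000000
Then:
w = -0.70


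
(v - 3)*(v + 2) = v^2 - v - 6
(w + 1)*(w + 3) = w^2 + 4*w + 3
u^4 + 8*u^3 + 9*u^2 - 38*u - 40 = (u - 2)*(u + 1)*(u + 4)*(u + 5)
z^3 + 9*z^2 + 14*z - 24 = (z - 1)*(z + 4)*(z + 6)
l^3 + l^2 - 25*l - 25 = (l - 5)*(l + 1)*(l + 5)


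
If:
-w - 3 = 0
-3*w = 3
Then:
No Solution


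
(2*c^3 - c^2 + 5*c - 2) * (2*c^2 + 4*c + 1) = 4*c^5 + 6*c^4 + 8*c^3 + 15*c^2 - 3*c - 2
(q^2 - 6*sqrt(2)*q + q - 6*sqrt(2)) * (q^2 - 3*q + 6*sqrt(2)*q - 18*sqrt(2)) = q^4 - 2*q^3 - 75*q^2 + 144*q + 216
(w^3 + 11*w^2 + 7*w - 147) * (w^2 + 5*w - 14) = w^5 + 16*w^4 + 48*w^3 - 266*w^2 - 833*w + 2058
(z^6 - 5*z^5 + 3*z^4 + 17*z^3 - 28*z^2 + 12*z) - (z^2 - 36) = z^6 - 5*z^5 + 3*z^4 + 17*z^3 - 29*z^2 + 12*z + 36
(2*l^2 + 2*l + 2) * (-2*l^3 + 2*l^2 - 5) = -4*l^5 - 6*l^2 - 10*l - 10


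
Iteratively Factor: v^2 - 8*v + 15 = (v - 5)*(v - 3)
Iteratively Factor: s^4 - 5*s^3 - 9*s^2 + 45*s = (s - 3)*(s^3 - 2*s^2 - 15*s) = (s - 3)*(s + 3)*(s^2 - 5*s) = (s - 5)*(s - 3)*(s + 3)*(s)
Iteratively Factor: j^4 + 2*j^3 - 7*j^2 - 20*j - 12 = (j + 1)*(j^3 + j^2 - 8*j - 12) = (j + 1)*(j + 2)*(j^2 - j - 6) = (j - 3)*(j + 1)*(j + 2)*(j + 2)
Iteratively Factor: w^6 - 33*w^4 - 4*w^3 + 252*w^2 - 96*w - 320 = (w + 4)*(w^5 - 4*w^4 - 17*w^3 + 64*w^2 - 4*w - 80) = (w + 4)^2*(w^4 - 8*w^3 + 15*w^2 + 4*w - 20) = (w + 1)*(w + 4)^2*(w^3 - 9*w^2 + 24*w - 20) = (w - 2)*(w + 1)*(w + 4)^2*(w^2 - 7*w + 10) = (w - 5)*(w - 2)*(w + 1)*(w + 4)^2*(w - 2)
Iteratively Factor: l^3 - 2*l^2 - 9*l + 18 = (l - 3)*(l^2 + l - 6) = (l - 3)*(l - 2)*(l + 3)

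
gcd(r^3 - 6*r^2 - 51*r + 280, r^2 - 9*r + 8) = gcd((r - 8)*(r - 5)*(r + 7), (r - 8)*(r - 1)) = r - 8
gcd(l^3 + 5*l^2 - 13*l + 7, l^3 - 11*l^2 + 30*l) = 1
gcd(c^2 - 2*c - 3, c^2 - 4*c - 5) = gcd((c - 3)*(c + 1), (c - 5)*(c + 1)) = c + 1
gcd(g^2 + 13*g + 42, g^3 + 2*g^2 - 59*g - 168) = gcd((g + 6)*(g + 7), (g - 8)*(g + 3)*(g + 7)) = g + 7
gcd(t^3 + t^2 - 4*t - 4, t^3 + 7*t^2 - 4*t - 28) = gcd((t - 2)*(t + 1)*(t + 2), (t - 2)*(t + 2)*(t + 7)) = t^2 - 4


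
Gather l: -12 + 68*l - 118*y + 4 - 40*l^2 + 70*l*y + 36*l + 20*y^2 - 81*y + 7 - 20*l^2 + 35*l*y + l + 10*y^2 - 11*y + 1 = -60*l^2 + l*(105*y + 105) + 30*y^2 - 210*y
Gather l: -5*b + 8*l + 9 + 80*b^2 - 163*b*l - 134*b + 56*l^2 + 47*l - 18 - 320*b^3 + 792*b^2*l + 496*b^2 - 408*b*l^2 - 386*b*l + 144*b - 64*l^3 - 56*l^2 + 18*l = -320*b^3 + 576*b^2 - 408*b*l^2 + 5*b - 64*l^3 + l*(792*b^2 - 549*b + 73) - 9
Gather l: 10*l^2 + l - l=10*l^2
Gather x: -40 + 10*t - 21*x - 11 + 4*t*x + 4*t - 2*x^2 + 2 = 14*t - 2*x^2 + x*(4*t - 21) - 49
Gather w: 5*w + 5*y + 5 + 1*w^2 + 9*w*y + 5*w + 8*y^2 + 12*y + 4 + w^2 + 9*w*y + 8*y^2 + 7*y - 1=2*w^2 + w*(18*y + 10) + 16*y^2 + 24*y + 8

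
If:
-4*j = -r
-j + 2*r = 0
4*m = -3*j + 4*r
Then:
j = 0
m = 0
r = 0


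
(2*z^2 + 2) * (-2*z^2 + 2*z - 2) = -4*z^4 + 4*z^3 - 8*z^2 + 4*z - 4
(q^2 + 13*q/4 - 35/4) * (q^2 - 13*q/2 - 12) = q^4 - 13*q^3/4 - 335*q^2/8 + 143*q/8 + 105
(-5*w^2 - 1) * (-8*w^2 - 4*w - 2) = 40*w^4 + 20*w^3 + 18*w^2 + 4*w + 2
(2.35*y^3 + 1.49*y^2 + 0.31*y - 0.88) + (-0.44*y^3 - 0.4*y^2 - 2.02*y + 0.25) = 1.91*y^3 + 1.09*y^2 - 1.71*y - 0.63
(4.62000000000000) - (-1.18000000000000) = 5.80000000000000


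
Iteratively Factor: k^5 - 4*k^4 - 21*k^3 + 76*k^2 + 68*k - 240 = (k - 5)*(k^4 + k^3 - 16*k^2 - 4*k + 48) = (k - 5)*(k + 2)*(k^3 - k^2 - 14*k + 24) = (k - 5)*(k + 2)*(k + 4)*(k^2 - 5*k + 6) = (k - 5)*(k - 3)*(k + 2)*(k + 4)*(k - 2)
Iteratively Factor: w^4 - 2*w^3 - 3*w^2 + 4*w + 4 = (w - 2)*(w^3 - 3*w - 2) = (w - 2)*(w + 1)*(w^2 - w - 2) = (w - 2)*(w + 1)^2*(w - 2)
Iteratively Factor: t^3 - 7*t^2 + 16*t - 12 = (t - 2)*(t^2 - 5*t + 6) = (t - 2)^2*(t - 3)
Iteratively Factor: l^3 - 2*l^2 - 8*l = (l - 4)*(l^2 + 2*l) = l*(l - 4)*(l + 2)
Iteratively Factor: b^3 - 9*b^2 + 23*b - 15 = (b - 5)*(b^2 - 4*b + 3) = (b - 5)*(b - 1)*(b - 3)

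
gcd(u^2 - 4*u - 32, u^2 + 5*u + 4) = u + 4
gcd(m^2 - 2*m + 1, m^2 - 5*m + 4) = m - 1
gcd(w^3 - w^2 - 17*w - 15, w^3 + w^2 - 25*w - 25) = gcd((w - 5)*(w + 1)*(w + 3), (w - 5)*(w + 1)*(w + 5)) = w^2 - 4*w - 5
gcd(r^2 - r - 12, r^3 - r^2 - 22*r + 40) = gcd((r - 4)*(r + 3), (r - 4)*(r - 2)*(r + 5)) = r - 4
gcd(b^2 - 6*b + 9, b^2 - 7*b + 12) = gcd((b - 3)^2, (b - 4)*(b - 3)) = b - 3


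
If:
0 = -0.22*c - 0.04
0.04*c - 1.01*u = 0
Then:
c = -0.18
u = -0.01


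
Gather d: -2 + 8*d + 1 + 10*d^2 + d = 10*d^2 + 9*d - 1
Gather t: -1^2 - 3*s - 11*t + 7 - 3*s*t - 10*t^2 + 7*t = -3*s - 10*t^2 + t*(-3*s - 4) + 6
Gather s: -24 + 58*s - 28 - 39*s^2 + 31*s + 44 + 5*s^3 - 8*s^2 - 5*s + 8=5*s^3 - 47*s^2 + 84*s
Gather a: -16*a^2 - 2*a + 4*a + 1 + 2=-16*a^2 + 2*a + 3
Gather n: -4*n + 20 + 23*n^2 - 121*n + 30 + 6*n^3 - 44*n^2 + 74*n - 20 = 6*n^3 - 21*n^2 - 51*n + 30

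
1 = 1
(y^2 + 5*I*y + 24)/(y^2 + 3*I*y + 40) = (y - 3*I)/(y - 5*I)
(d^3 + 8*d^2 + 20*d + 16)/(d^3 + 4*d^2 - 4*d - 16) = (d + 2)/(d - 2)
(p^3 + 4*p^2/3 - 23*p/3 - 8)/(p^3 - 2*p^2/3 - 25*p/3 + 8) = (p + 1)/(p - 1)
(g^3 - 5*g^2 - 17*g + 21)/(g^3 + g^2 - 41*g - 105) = (g - 1)/(g + 5)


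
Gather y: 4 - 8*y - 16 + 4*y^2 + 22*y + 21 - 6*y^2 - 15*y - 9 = -2*y^2 - y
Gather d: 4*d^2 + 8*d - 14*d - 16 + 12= 4*d^2 - 6*d - 4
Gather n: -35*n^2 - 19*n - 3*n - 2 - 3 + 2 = -35*n^2 - 22*n - 3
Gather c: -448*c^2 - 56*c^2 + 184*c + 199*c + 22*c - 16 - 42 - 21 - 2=-504*c^2 + 405*c - 81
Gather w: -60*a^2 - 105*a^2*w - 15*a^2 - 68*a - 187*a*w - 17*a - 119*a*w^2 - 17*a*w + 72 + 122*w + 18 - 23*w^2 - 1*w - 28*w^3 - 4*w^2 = -75*a^2 - 85*a - 28*w^3 + w^2*(-119*a - 27) + w*(-105*a^2 - 204*a + 121) + 90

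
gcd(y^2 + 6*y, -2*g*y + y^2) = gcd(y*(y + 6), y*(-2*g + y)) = y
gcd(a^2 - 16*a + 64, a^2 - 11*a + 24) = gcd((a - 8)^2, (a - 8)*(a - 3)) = a - 8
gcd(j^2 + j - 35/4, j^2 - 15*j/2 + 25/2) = j - 5/2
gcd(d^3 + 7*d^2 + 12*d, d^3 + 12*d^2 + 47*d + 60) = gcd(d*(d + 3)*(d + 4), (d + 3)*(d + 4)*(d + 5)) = d^2 + 7*d + 12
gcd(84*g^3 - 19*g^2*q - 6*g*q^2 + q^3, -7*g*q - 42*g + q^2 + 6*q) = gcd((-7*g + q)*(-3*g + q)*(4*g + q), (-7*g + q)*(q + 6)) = -7*g + q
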